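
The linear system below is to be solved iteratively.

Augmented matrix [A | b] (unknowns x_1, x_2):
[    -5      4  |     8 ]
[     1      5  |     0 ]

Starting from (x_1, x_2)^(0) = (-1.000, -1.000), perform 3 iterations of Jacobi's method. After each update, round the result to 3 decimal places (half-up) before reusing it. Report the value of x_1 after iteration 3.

-1.216

Iteration 1:
  x_1 = (8 - (4)·-1.000) / (-5) = -2.400
  x_2 = (0 - (1)·-1.000) / (5) = 0.200
Iteration 2:
  x_1 = (8 - (4)·0.200) / (-5) = -1.440
  x_2 = (0 - (1)·-2.400) / (5) = 0.480
Iteration 3:
  x_1 = (8 - (4)·0.480) / (-5) = -1.216
  x_2 = (0 - (1)·-1.440) / (5) = 0.288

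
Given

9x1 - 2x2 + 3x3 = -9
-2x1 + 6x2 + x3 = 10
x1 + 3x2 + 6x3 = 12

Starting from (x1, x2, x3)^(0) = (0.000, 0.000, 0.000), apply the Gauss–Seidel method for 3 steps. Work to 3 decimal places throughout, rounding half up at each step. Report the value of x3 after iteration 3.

1.754

Iteration 1:
  x1 = (-9 - (-2)·0.000 - (3)·0.000) / (9) = -1.000
  x2 = (10 - (-2)·-1.000 - (1)·0.000) / (6) = 1.333
  x3 = (12 - (1)·-1.000 - (3)·1.333) / (6) = 1.500
Iteration 2:
  x1 = (-9 - (-2)·1.333 - (3)·1.500) / (9) = -1.204
  x2 = (10 - (-2)·-1.204 - (1)·1.500) / (6) = 1.015
  x3 = (12 - (1)·-1.204 - (3)·1.015) / (6) = 1.693
Iteration 3:
  x1 = (-9 - (-2)·1.015 - (3)·1.693) / (9) = -1.339
  x2 = (10 - (-2)·-1.339 - (1)·1.693) / (6) = 0.938
  x3 = (12 - (1)·-1.339 - (3)·0.938) / (6) = 1.754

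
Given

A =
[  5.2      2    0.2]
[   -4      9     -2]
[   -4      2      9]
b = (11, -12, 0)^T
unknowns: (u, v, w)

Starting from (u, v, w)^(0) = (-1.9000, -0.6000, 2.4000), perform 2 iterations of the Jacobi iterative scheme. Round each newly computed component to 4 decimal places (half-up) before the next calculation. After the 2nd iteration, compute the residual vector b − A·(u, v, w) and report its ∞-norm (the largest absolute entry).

Iteration 1:
  u = (11 - (2)·-0.6000 - (0.2)·2.4000) / (5.2) = 2.2538
  v = (-12 - (-4)·-1.9000 - (-2)·2.4000) / (9) = -1.6444
  w = (0 - (-4)·-1.9000 - (2)·-0.6000) / (9) = -0.7111
Iteration 2:
  u = (11 - (2)·-1.6444 - (0.2)·-0.7111) / (5.2) = 2.7752
  v = (-12 - (-4)·2.2538 - (-2)·-0.7111) / (9) = -0.4897
  w = (0 - (-4)·2.2538 - (2)·-1.6444) / (9) = 1.3671
Residual b − A·x = (-2.7251, 6.2423, -0.2237); ∞-norm = 6.2423

6.2423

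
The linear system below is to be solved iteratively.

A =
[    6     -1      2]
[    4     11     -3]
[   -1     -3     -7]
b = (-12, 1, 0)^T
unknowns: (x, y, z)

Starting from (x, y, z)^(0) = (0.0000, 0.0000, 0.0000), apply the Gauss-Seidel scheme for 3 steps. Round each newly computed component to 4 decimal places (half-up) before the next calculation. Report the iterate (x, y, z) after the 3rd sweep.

Iteration 1:
  x = (-12 - (-1)·0.0000 - (2)·0.0000) / (6) = -2.0000
  y = (1 - (4)·-2.0000 - (-3)·0.0000) / (11) = 0.8182
  z = (0 - (-1)·-2.0000 - (-3)·0.8182) / (-7) = -0.0649
Iteration 2:
  x = (-12 - (-1)·0.8182 - (2)·-0.0649) / (6) = -1.8420
  y = (1 - (4)·-1.8420 - (-3)·-0.0649) / (11) = 0.7430
  z = (0 - (-1)·-1.8420 - (-3)·0.7430) / (-7) = -0.0553
Iteration 3:
  x = (-12 - (-1)·0.7430 - (2)·-0.0553) / (6) = -1.8577
  y = (1 - (4)·-1.8577 - (-3)·-0.0553) / (11) = 0.7514
  z = (0 - (-1)·-1.8577 - (-3)·0.7514) / (-7) = -0.0566

(-1.8577, 0.7514, -0.0566)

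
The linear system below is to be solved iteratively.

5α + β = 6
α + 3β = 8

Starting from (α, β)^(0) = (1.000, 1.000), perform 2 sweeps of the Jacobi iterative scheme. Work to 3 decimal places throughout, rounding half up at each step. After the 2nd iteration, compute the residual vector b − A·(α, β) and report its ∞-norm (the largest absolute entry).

Iteration 1:
  α = (6 - (1)·1.000) / (5) = 1.000
  β = (8 - (1)·1.000) / (3) = 2.333
Iteration 2:
  α = (6 - (1)·2.333) / (5) = 0.733
  β = (8 - (1)·1.000) / (3) = 2.333
Residual b − A·x = (0.002, 0.268); ∞-norm = 0.268

0.268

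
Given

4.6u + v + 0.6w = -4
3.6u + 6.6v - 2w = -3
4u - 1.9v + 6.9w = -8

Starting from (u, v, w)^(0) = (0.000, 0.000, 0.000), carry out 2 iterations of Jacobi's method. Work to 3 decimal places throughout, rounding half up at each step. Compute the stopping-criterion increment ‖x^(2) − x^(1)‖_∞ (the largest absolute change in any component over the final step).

Iteration 1:
  u = (-4 - (1)·0.000 - (0.6)·0.000) / (4.6) = -0.870
  v = (-3 - (3.6)·0.000 - (-2)·0.000) / (6.6) = -0.455
  w = (-8 - (4)·0.000 - (-1.9)·0.000) / (6.9) = -1.159
Iteration 2:
  u = (-4 - (1)·-0.455 - (0.6)·-1.159) / (4.6) = -0.619
  v = (-3 - (3.6)·-0.870 - (-2)·-1.159) / (6.6) = -0.331
  w = (-8 - (4)·-0.870 - (-1.9)·-0.455) / (6.9) = -0.780
Change: (0.251, 0.124, 0.379) → max |·| = 0.379

0.379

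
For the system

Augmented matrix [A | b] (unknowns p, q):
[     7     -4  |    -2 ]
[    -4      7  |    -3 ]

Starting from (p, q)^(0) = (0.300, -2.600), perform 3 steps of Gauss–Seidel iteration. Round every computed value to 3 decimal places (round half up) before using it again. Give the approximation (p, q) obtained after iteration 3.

Iteration 1:
  p = (-2 - (-4)·-2.600) / (7) = -1.771
  q = (-3 - (-4)·-1.771) / (7) = -1.441
Iteration 2:
  p = (-2 - (-4)·-1.441) / (7) = -1.109
  q = (-3 - (-4)·-1.109) / (7) = -1.062
Iteration 3:
  p = (-2 - (-4)·-1.062) / (7) = -0.893
  q = (-3 - (-4)·-0.893) / (7) = -0.939

(-0.893, -0.939)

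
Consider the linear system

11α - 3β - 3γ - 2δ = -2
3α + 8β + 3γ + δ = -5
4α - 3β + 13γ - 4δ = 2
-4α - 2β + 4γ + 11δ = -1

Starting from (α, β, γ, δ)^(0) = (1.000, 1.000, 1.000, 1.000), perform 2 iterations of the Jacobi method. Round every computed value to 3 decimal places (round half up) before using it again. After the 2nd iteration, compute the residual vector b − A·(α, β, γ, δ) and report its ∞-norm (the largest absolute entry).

Iteration 1:
  α = (-2 - (-3)·1.000 - (-3)·1.000 - (-2)·1.000) / (11) = 0.545
  β = (-5 - (3)·1.000 - (3)·1.000 - (1)·1.000) / (8) = -1.500
  γ = (2 - (4)·1.000 - (-3)·1.000 - (-4)·1.000) / (13) = 0.385
  δ = (-1 - (-4)·1.000 - (-2)·1.000 - (4)·1.000) / (11) = 0.091
Iteration 2:
  α = (-2 - (-3)·-1.500 - (-3)·0.385 - (-2)·0.091) / (11) = -0.469
  β = (-5 - (3)·0.545 - (3)·0.385 - (1)·0.091) / (8) = -0.985
  γ = (2 - (4)·0.545 - (-3)·-1.500 - (-4)·0.091) / (13) = -0.332
  δ = (-1 - (-4)·0.545 - (-2)·-1.500 - (4)·0.385) / (11) = -0.305
Residual b − A·x = (-1.402, 5.588, 4.017, -0.163); ∞-norm = 5.588

5.588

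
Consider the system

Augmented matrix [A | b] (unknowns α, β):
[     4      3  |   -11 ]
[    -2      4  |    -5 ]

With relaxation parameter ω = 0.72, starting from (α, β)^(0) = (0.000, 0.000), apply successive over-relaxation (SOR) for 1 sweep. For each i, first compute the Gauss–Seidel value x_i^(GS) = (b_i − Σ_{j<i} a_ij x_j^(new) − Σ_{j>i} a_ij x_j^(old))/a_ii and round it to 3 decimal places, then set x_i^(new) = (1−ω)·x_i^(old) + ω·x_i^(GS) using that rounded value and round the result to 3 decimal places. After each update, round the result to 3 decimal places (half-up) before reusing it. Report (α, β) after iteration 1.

(-1.980, -1.613)

Iteration 1:
  α: GS value = (-11 - (3)·0.000) / (4) = -2.750;  α ← (1−ω)·0.000 + ω·-2.750 = -1.980
  β: GS value = (-5 - (-2)·-1.980) / (4) = -2.240;  β ← (1−ω)·0.000 + ω·-2.240 = -1.613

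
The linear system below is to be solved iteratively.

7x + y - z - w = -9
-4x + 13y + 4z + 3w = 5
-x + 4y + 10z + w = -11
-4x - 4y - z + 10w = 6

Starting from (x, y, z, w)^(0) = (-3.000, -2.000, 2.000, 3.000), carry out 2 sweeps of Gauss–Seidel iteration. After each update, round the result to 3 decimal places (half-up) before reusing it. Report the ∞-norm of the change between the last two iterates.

Iteration 1:
  x = (-9 - (1)·-2.000 - (-1)·2.000 - (-1)·3.000) / (7) = -0.286
  y = (5 - (-4)·-0.286 - (4)·2.000 - (3)·3.000) / (13) = -1.011
  z = (-11 - (-1)·-0.286 - (4)·-1.011 - (1)·3.000) / (10) = -1.024
  w = (6 - (-4)·-0.286 - (-4)·-1.011 - (-1)·-1.024) / (10) = -0.021
Iteration 2:
  x = (-9 - (1)·-1.011 - (-1)·-1.024 - (-1)·-0.021) / (7) = -1.291
  y = (5 - (-4)·-1.291 - (4)·-1.024 - (3)·-0.021) / (13) = 0.307
  z = (-11 - (-1)·-1.291 - (4)·0.307 - (1)·-0.021) / (10) = -1.350
  w = (6 - (-4)·-1.291 - (-4)·0.307 - (-1)·-1.350) / (10) = 0.071
Change: (-1.005, 1.318, -0.326, 0.092) → max |·| = 1.318

1.318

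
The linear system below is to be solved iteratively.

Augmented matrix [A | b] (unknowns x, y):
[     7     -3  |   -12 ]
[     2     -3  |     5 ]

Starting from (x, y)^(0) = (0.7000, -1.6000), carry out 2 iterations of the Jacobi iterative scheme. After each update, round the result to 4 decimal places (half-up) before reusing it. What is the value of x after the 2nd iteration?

-2.2286

Iteration 1:
  x = (-12 - (-3)·-1.6000) / (7) = -2.4000
  y = (5 - (2)·0.7000) / (-3) = -1.2000
Iteration 2:
  x = (-12 - (-3)·-1.2000) / (7) = -2.2286
  y = (5 - (2)·-2.4000) / (-3) = -3.2667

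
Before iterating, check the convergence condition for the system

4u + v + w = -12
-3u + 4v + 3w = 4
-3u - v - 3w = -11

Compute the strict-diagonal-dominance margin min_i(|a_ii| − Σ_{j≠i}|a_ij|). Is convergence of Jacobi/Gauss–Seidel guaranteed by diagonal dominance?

row 1: |4| − (1+1) = 2
row 2: |4| − (3+3) = -2
row 3: |-3| − (3+1) = -1
minimum over rows = -2 → not strictly diagonally dominant

-2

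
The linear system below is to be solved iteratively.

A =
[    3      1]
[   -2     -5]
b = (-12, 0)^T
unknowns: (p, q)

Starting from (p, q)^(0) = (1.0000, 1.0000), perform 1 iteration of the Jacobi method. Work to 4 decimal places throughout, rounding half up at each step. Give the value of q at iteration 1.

-0.4000

Iteration 1:
  p = (-12 - (1)·1.0000) / (3) = -4.3333
  q = (0 - (-2)·1.0000) / (-5) = -0.4000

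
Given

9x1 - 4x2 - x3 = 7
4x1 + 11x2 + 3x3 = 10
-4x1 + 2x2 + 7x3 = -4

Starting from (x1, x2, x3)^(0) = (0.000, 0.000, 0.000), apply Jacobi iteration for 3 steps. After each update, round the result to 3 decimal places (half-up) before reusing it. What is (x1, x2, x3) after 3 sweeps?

(1.082, 0.608, -0.156)

Iteration 1:
  x1 = (7 - (-4)·0.000 - (-1)·0.000) / (9) = 0.778
  x2 = (10 - (4)·0.000 - (3)·0.000) / (11) = 0.909
  x3 = (-4 - (-4)·0.000 - (2)·0.000) / (7) = -0.571
Iteration 2:
  x1 = (7 - (-4)·0.909 - (-1)·-0.571) / (9) = 1.118
  x2 = (10 - (4)·0.778 - (3)·-0.571) / (11) = 0.782
  x3 = (-4 - (-4)·0.778 - (2)·0.909) / (7) = -0.387
Iteration 3:
  x1 = (7 - (-4)·0.782 - (-1)·-0.387) / (9) = 1.082
  x2 = (10 - (4)·1.118 - (3)·-0.387) / (11) = 0.608
  x3 = (-4 - (-4)·1.118 - (2)·0.782) / (7) = -0.156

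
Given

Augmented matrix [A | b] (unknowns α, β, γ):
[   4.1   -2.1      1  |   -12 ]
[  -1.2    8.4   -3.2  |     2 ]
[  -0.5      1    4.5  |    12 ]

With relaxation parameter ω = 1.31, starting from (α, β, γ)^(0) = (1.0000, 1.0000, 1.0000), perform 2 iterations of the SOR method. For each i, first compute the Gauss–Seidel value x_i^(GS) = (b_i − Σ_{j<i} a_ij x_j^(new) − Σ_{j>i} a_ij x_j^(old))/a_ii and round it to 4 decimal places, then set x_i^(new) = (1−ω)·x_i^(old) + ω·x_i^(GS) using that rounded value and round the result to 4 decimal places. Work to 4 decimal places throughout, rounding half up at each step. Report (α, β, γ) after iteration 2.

(-3.6587, 1.0355, 1.8247)

Iteration 1:
  α: GS value = (-12 - (-2.1)·1.0000 - (1)·1.0000) / (4.1) = -2.6585;  α ← (1−ω)·1.0000 + ω·-2.6585 = -3.7926
  β: GS value = (2 - (-1.2)·-3.7926 - (-3.2)·1.0000) / (8.4) = 0.0772;  β ← (1−ω)·1.0000 + ω·0.0772 = -0.2089
  γ: GS value = (12 - (-0.5)·-3.7926 - (1)·-0.2089) / (4.5) = 2.2917;  γ ← (1−ω)·1.0000 + ω·2.2917 = 2.6921
Iteration 2:
  α: GS value = (-12 - (-2.1)·-0.2089 - (1)·2.6921) / (4.1) = -3.6904;  α ← (1−ω)·-3.7926 + ω·-3.6904 = -3.6587
  β: GS value = (2 - (-1.2)·-3.6587 - (-3.2)·2.6921) / (8.4) = 0.7410;  β ← (1−ω)·-0.2089 + ω·0.7410 = 1.0355
  γ: GS value = (12 - (-0.5)·-3.6587 - (1)·1.0355) / (4.5) = 2.0300;  γ ← (1−ω)·2.6921 + ω·2.0300 = 1.8247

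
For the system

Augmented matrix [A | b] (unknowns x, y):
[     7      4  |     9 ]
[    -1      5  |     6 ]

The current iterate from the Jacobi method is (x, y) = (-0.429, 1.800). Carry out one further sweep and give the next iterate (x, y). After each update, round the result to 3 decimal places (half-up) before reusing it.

(0.257, 1.114)

One sweep:
  x = (9 - (4)·1.800) / (7) = 0.257
  y = (6 - (-1)·-0.429) / (5) = 1.114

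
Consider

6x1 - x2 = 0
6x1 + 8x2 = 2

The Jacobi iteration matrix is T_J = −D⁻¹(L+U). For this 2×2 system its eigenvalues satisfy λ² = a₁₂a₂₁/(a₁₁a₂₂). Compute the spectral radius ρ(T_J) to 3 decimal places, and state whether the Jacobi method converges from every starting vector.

a₁₂a₂₁/(a₁₁a₂₂) = (-1)·(6) / ((6)·(8)) = -0.125000
ρ = √|-0.125000| = √0.125000 = 0.354
ρ < 1, so Jacobi converges

0.354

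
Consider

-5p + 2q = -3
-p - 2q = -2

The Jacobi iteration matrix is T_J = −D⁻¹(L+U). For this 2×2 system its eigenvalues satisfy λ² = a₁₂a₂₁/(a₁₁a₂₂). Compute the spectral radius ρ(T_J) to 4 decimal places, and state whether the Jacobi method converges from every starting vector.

0.4472

a₁₂a₂₁/(a₁₁a₂₂) = (2)·(-1) / ((-5)·(-2)) = -0.200000
ρ = √|-0.200000| = √0.200000 = 0.4472
ρ < 1, so Jacobi converges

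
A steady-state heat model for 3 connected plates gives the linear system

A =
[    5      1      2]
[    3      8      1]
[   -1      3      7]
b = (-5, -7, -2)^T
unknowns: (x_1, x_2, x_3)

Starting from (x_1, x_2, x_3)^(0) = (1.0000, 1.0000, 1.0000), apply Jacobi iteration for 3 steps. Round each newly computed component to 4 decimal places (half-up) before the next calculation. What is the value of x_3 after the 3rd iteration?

Iteration 1:
  x_1 = (-5 - (1)·1.0000 - (2)·1.0000) / (5) = -1.6000
  x_2 = (-7 - (3)·1.0000 - (1)·1.0000) / (8) = -1.3750
  x_3 = (-2 - (-1)·1.0000 - (3)·1.0000) / (7) = -0.5714
Iteration 2:
  x_1 = (-5 - (1)·-1.3750 - (2)·-0.5714) / (5) = -0.4964
  x_2 = (-7 - (3)·-1.6000 - (1)·-0.5714) / (8) = -0.2036
  x_3 = (-2 - (-1)·-1.6000 - (3)·-1.3750) / (7) = 0.0750
Iteration 3:
  x_1 = (-5 - (1)·-0.2036 - (2)·0.0750) / (5) = -0.9893
  x_2 = (-7 - (3)·-0.4964 - (1)·0.0750) / (8) = -0.6982
  x_3 = (-2 - (-1)·-0.4964 - (3)·-0.2036) / (7) = -0.2694

-0.2694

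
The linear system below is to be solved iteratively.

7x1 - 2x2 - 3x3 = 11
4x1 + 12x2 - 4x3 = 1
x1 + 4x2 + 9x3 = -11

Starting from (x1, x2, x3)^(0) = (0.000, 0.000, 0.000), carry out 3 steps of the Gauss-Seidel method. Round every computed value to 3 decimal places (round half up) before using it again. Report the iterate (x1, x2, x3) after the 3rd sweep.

Iteration 1:
  x1 = (11 - (-2)·0.000 - (-3)·0.000) / (7) = 1.571
  x2 = (1 - (4)·1.571 - (-4)·0.000) / (12) = -0.440
  x3 = (-11 - (1)·1.571 - (4)·-0.440) / (9) = -1.201
Iteration 2:
  x1 = (11 - (-2)·-0.440 - (-3)·-1.201) / (7) = 0.931
  x2 = (1 - (4)·0.931 - (-4)·-1.201) / (12) = -0.627
  x3 = (-11 - (1)·0.931 - (4)·-0.627) / (9) = -1.047
Iteration 3:
  x1 = (11 - (-2)·-0.627 - (-3)·-1.047) / (7) = 0.944
  x2 = (1 - (4)·0.944 - (-4)·-1.047) / (12) = -0.580
  x3 = (-11 - (1)·0.944 - (4)·-0.580) / (9) = -1.069

(0.944, -0.580, -1.069)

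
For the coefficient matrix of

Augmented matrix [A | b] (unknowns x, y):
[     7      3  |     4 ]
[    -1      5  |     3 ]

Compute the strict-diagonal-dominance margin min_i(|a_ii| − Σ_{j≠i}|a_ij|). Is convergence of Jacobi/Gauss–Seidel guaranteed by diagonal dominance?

row 1: |7| − (3) = 4
row 2: |5| − (1) = 4
minimum over rows = 4 → strictly diagonally dominant (convergence guaranteed)

4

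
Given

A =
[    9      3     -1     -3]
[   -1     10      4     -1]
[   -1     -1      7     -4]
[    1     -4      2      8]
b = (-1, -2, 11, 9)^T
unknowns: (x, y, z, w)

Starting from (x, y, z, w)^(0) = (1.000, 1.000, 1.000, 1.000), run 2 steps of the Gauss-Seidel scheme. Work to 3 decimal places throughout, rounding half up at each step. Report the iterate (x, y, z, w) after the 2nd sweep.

(0.405, -0.952, 1.697, 0.174)

Iteration 1:
  x = (-1 - (3)·1.000 - (-1)·1.000 - (-3)·1.000) / (9) = 0.000
  y = (-2 - (-1)·0.000 - (4)·1.000 - (-1)·1.000) / (10) = -0.500
  z = (11 - (-1)·0.000 - (-1)·-0.500 - (-4)·1.000) / (7) = 2.071
  w = (9 - (1)·0.000 - (-4)·-0.500 - (2)·2.071) / (8) = 0.357
Iteration 2:
  x = (-1 - (3)·-0.500 - (-1)·2.071 - (-3)·0.357) / (9) = 0.405
  y = (-2 - (-1)·0.405 - (4)·2.071 - (-1)·0.357) / (10) = -0.952
  z = (11 - (-1)·0.405 - (-1)·-0.952 - (-4)·0.357) / (7) = 1.697
  w = (9 - (1)·0.405 - (-4)·-0.952 - (2)·1.697) / (8) = 0.174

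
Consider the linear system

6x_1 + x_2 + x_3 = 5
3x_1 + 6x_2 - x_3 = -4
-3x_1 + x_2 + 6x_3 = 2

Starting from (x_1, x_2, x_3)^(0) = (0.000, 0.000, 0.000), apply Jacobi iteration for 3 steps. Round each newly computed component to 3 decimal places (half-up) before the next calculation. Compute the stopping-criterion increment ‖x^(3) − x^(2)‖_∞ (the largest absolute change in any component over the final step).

0.088

Iteration 1:
  x_1 = (5 - (1)·0.000 - (1)·0.000) / (6) = 0.833
  x_2 = (-4 - (3)·0.000 - (-1)·0.000) / (6) = -0.667
  x_3 = (2 - (-3)·0.000 - (1)·0.000) / (6) = 0.333
Iteration 2:
  x_1 = (5 - (1)·-0.667 - (1)·0.333) / (6) = 0.889
  x_2 = (-4 - (3)·0.833 - (-1)·0.333) / (6) = -1.028
  x_3 = (2 - (-3)·0.833 - (1)·-0.667) / (6) = 0.861
Iteration 3:
  x_1 = (5 - (1)·-1.028 - (1)·0.861) / (6) = 0.861
  x_2 = (-4 - (3)·0.889 - (-1)·0.861) / (6) = -0.968
  x_3 = (2 - (-3)·0.889 - (1)·-1.028) / (6) = 0.949
Change: (-0.028, 0.060, 0.088) → max |·| = 0.088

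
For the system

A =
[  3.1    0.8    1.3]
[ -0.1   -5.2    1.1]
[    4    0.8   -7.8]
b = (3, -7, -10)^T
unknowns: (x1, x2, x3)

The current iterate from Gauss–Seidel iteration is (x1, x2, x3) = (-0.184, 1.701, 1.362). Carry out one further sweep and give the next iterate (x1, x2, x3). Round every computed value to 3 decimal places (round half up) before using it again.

One sweep:
  x1 = (3 - (0.8)·1.701 - (1.3)·1.362) / (3.1) = -0.042
  x2 = (-7 - (-0.1)·-0.042 - (1.1)·1.362) / (-5.2) = 1.635
  x3 = (-10 - (4)·-0.042 - (0.8)·1.635) / (-7.8) = 1.428

(-0.042, 1.635, 1.428)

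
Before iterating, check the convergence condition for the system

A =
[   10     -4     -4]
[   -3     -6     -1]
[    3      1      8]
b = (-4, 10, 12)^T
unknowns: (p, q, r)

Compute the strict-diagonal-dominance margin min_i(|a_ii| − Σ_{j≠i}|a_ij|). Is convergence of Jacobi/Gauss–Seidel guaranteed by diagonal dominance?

2

row 1: |10| − (4+4) = 2
row 2: |-6| − (3+1) = 2
row 3: |8| − (3+1) = 4
minimum over rows = 2 → strictly diagonally dominant (convergence guaranteed)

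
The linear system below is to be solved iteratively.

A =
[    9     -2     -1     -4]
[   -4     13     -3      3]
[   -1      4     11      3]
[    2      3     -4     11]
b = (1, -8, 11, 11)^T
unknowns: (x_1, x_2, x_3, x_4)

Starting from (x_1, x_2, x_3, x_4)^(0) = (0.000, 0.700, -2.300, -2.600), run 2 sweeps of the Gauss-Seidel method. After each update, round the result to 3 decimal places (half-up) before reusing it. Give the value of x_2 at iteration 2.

Iteration 1:
  x_1 = (1 - (-2)·0.700 - (-1)·-2.300 - (-4)·-2.600) / (9) = -1.144
  x_2 = (-8 - (-4)·-1.144 - (-3)·-2.300 - (3)·-2.600) / (13) = -0.898
  x_3 = (11 - (-1)·-1.144 - (4)·-0.898 - (3)·-2.600) / (11) = 1.932
  x_4 = (11 - (2)·-1.144 - (3)·-0.898 - (-4)·1.932) / (11) = 2.155
Iteration 2:
  x_1 = (1 - (-2)·-0.898 - (-1)·1.932 - (-4)·2.155) / (9) = 1.084
  x_2 = (-8 - (-4)·1.084 - (-3)·1.932 - (3)·2.155) / (13) = -0.333
  x_3 = (11 - (-1)·1.084 - (4)·-0.333 - (3)·2.155) / (11) = 0.632
  x_4 = (11 - (2)·1.084 - (3)·-0.333 - (-4)·0.632) / (11) = 1.124

-0.333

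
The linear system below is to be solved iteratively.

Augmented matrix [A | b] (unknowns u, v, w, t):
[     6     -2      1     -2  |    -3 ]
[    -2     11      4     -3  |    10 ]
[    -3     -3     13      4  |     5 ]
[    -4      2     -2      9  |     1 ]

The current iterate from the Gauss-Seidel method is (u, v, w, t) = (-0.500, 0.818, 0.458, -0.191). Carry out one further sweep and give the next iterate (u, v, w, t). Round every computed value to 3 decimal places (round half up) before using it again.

One sweep:
  u = (-3 - (-2)·0.818 - (1)·0.458 - (-2)·-0.191) / (6) = -0.367
  v = (10 - (-2)·-0.367 - (4)·0.458 - (-3)·-0.191) / (11) = 0.624
  w = (5 - (-3)·-0.367 - (-3)·0.624 - (4)·-0.191) / (13) = 0.503
  t = (1 - (-4)·-0.367 - (2)·0.624 - (-2)·0.503) / (9) = -0.079

(-0.367, 0.624, 0.503, -0.079)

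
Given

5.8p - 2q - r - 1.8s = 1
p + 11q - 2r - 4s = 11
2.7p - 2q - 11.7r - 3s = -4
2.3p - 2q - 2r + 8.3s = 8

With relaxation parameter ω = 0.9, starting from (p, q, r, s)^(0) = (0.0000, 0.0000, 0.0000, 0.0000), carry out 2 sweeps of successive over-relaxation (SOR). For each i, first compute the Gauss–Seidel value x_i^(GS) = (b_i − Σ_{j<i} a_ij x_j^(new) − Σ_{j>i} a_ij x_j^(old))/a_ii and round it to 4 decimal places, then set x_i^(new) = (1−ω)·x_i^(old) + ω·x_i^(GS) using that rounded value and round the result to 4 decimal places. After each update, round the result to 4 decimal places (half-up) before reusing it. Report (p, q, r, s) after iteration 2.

(0.7752, 1.3072, 0.0421, 1.0733)

Iteration 1:
  p: GS value = (1 - (-2)·0.0000 - (-1)·0.0000 - (-1.8)·0.0000) / (5.8) = 0.1724;  p ← (1−ω)·0.0000 + ω·0.1724 = 0.1552
  q: GS value = (11 - (1)·0.1552 - (-2)·0.0000 - (-4)·0.0000) / (11) = 0.9859;  q ← (1−ω)·0.0000 + ω·0.9859 = 0.8873
  r: GS value = (-4 - (2.7)·0.1552 - (-2)·0.8873 - (-3)·0.0000) / (-11.7) = 0.2260;  r ← (1−ω)·0.0000 + ω·0.2260 = 0.2034
  s: GS value = (8 - (2.3)·0.1552 - (-2)·0.8873 - (-2)·0.2034) / (8.3) = 1.1837;  s ← (1−ω)·0.0000 + ω·1.1837 = 1.0653
Iteration 2:
  p: GS value = (1 - (-2)·0.8873 - (-1)·0.2034 - (-1.8)·1.0653) / (5.8) = 0.8441;  p ← (1−ω)·0.1552 + ω·0.8441 = 0.7752
  q: GS value = (11 - (1)·0.7752 - (-2)·0.2034 - (-4)·1.0653) / (11) = 1.3539;  q ← (1−ω)·0.8873 + ω·1.3539 = 1.3072
  r: GS value = (-4 - (2.7)·0.7752 - (-2)·1.3072 - (-3)·1.0653) / (-11.7) = 0.0242;  r ← (1−ω)·0.2034 + ω·0.0242 = 0.0421
  s: GS value = (8 - (2.3)·0.7752 - (-2)·1.3072 - (-2)·0.0421) / (8.3) = 1.0742;  s ← (1−ω)·1.0653 + ω·1.0742 = 1.0733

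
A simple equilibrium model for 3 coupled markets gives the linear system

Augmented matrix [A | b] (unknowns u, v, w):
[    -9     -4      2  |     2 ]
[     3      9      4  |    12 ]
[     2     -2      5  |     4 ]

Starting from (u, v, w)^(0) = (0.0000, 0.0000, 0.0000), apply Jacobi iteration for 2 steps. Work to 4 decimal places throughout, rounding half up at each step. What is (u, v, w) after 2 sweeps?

Iteration 1:
  u = (2 - (-4)·0.0000 - (2)·0.0000) / (-9) = -0.2222
  v = (12 - (3)·0.0000 - (4)·0.0000) / (9) = 1.3333
  w = (4 - (2)·0.0000 - (-2)·0.0000) / (5) = 0.8000
Iteration 2:
  u = (2 - (-4)·1.3333 - (2)·0.8000) / (-9) = -0.6370
  v = (12 - (3)·-0.2222 - (4)·0.8000) / (9) = 1.0518
  w = (4 - (2)·-0.2222 - (-2)·1.3333) / (5) = 1.4222

(-0.6370, 1.0518, 1.4222)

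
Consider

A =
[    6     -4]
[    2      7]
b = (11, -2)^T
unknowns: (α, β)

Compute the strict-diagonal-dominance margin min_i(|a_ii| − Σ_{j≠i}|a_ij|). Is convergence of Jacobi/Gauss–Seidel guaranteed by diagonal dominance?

2

row 1: |6| − (4) = 2
row 2: |7| − (2) = 5
minimum over rows = 2 → strictly diagonally dominant (convergence guaranteed)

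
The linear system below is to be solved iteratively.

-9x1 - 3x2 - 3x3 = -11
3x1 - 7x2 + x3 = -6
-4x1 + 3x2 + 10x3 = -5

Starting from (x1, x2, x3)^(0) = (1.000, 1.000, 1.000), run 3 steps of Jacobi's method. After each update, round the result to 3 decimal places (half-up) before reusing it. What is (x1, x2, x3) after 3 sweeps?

(1.112, 1.133, -0.460)

Iteration 1:
  x1 = (-11 - (-3)·1.000 - (-3)·1.000) / (-9) = 0.556
  x2 = (-6 - (3)·1.000 - (1)·1.000) / (-7) = 1.429
  x3 = (-5 - (-4)·1.000 - (3)·1.000) / (10) = -0.400
Iteration 2:
  x1 = (-11 - (-3)·1.429 - (-3)·-0.400) / (-9) = 0.879
  x2 = (-6 - (3)·0.556 - (1)·-0.400) / (-7) = 1.038
  x3 = (-5 - (-4)·0.556 - (3)·1.429) / (10) = -0.706
Iteration 3:
  x1 = (-11 - (-3)·1.038 - (-3)·-0.706) / (-9) = 1.112
  x2 = (-6 - (3)·0.879 - (1)·-0.706) / (-7) = 1.133
  x3 = (-5 - (-4)·0.879 - (3)·1.038) / (10) = -0.460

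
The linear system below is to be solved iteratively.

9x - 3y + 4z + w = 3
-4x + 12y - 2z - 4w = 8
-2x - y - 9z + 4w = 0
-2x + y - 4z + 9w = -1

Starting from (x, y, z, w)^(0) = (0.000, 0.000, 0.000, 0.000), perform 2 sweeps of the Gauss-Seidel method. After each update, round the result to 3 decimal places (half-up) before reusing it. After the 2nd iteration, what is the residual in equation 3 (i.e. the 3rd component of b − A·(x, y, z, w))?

Iteration 1:
  x = (3 - (-3)·0.000 - (4)·0.000 - (1)·0.000) / (9) = 0.333
  y = (8 - (-4)·0.333 - (-2)·0.000 - (-4)·0.000) / (12) = 0.778
  z = (0 - (-2)·0.333 - (-1)·0.778 - (4)·0.000) / (-9) = -0.160
  w = (-1 - (-2)·0.333 - (1)·0.778 - (-4)·-0.160) / (9) = -0.195
Iteration 2:
  x = (3 - (-3)·0.778 - (4)·-0.160 - (1)·-0.195) / (9) = 0.685
  y = (8 - (-4)·0.685 - (-2)·-0.160 - (-4)·-0.195) / (12) = 0.803
  z = (0 - (-2)·0.685 - (-1)·0.803 - (4)·-0.195) / (-9) = -0.328
  w = (-1 - (-2)·0.685 - (1)·0.803 - (-4)·-0.328) / (9) = -0.194
Residual b − A·x = (0.750, -0.328, -0.003, 0.001)

-0.003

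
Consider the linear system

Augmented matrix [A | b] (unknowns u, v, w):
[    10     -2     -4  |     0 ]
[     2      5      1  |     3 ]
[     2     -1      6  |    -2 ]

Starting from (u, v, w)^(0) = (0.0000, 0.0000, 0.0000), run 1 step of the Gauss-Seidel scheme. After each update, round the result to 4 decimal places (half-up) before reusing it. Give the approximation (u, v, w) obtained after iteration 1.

Iteration 1:
  u = (0 - (-2)·0.0000 - (-4)·0.0000) / (10) = 0.0000
  v = (3 - (2)·0.0000 - (1)·0.0000) / (5) = 0.6000
  w = (-2 - (2)·0.0000 - (-1)·0.6000) / (6) = -0.2333

(0.0000, 0.6000, -0.2333)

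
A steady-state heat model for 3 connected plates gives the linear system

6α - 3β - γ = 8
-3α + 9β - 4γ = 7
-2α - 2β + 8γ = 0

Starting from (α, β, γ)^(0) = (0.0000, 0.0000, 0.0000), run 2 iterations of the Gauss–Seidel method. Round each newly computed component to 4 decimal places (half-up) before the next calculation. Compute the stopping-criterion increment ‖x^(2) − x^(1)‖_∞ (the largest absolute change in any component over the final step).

Iteration 1:
  α = (8 - (-3)·0.0000 - (-1)·0.0000) / (6) = 1.3333
  β = (7 - (-3)·1.3333 - (-4)·0.0000) / (9) = 1.2222
  γ = (0 - (-2)·1.3333 - (-2)·1.2222) / (8) = 0.6389
Iteration 2:
  α = (8 - (-3)·1.2222 - (-1)·0.6389) / (6) = 2.0509
  β = (7 - (-3)·2.0509 - (-4)·0.6389) / (9) = 1.7454
  γ = (0 - (-2)·2.0509 - (-2)·1.7454) / (8) = 0.9491
Change: (0.7176, 0.5232, 0.3102) → max |·| = 0.7176

0.7176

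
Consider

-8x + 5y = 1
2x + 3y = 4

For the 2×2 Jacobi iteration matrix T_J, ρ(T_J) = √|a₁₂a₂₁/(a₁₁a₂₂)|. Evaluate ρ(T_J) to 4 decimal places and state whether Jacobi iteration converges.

a₁₂a₂₁/(a₁₁a₂₂) = (5)·(2) / ((-8)·(3)) = -0.416667
ρ = √|-0.416667| = √0.416667 = 0.6455
ρ < 1, so Jacobi converges

0.6455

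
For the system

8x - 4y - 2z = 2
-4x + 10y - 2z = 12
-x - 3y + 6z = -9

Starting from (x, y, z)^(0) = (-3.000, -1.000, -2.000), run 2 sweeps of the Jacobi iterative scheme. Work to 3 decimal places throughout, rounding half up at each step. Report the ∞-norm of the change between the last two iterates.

0.800

Iteration 1:
  x = (2 - (-4)·-1.000 - (-2)·-2.000) / (8) = -0.750
  y = (12 - (-4)·-3.000 - (-2)·-2.000) / (10) = -0.400
  z = (-9 - (-1)·-3.000 - (-3)·-1.000) / (6) = -2.500
Iteration 2:
  x = (2 - (-4)·-0.400 - (-2)·-2.500) / (8) = -0.575
  y = (12 - (-4)·-0.750 - (-2)·-2.500) / (10) = 0.400
  z = (-9 - (-1)·-0.750 - (-3)·-0.400) / (6) = -1.825
Change: (0.175, 0.800, 0.675) → max |·| = 0.800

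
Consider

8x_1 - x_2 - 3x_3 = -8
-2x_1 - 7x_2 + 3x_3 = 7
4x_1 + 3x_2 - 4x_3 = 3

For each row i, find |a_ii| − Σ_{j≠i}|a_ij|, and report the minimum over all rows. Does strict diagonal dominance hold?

-3

row 1: |8| − (1+3) = 4
row 2: |-7| − (2+3) = 2
row 3: |-4| − (4+3) = -3
minimum over rows = -3 → not strictly diagonally dominant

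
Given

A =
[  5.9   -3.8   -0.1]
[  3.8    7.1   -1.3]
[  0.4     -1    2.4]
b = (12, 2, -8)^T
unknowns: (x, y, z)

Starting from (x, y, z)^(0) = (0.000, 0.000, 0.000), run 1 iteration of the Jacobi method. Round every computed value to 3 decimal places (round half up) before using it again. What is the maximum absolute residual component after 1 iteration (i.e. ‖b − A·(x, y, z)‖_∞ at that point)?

Iteration 1:
  x = (12 - (-3.8)·0.000 - (-0.1)·0.000) / (5.9) = 2.034
  y = (2 - (3.8)·0.000 - (-1.3)·0.000) / (7.1) = 0.282
  z = (-8 - (0.4)·0.000 - (-1)·0.000) / (2.4) = -3.333
Residual b − A·x = (0.738, -12.064, -0.532); ∞-norm = 12.064

12.064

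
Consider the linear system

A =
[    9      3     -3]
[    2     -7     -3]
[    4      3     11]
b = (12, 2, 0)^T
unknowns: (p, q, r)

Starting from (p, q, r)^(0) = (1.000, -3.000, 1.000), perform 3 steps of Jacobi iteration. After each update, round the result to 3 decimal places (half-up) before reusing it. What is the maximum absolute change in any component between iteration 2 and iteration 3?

0.673

Iteration 1:
  p = (12 - (3)·-3.000 - (-3)·1.000) / (9) = 2.667
  q = (2 - (2)·1.000 - (-3)·1.000) / (-7) = -0.429
  r = (0 - (4)·1.000 - (3)·-3.000) / (11) = 0.455
Iteration 2:
  p = (12 - (3)·-0.429 - (-3)·0.455) / (9) = 1.628
  q = (2 - (2)·2.667 - (-3)·0.455) / (-7) = 0.281
  r = (0 - (4)·2.667 - (3)·-0.429) / (11) = -0.853
Iteration 3:
  p = (12 - (3)·0.281 - (-3)·-0.853) / (9) = 0.955
  q = (2 - (2)·1.628 - (-3)·-0.853) / (-7) = 0.545
  r = (0 - (4)·1.628 - (3)·0.281) / (11) = -0.669
Change: (-0.673, 0.264, 0.184) → max |·| = 0.673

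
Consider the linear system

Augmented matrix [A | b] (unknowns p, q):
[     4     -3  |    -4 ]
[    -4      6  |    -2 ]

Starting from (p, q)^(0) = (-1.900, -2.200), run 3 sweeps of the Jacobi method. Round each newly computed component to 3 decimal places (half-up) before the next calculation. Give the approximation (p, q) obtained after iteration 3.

Iteration 1:
  p = (-4 - (-3)·-2.200) / (4) = -2.650
  q = (-2 - (-4)·-1.900) / (6) = -1.600
Iteration 2:
  p = (-4 - (-3)·-1.600) / (4) = -2.200
  q = (-2 - (-4)·-2.650) / (6) = -2.100
Iteration 3:
  p = (-4 - (-3)·-2.100) / (4) = -2.575
  q = (-2 - (-4)·-2.200) / (6) = -1.800

(-2.575, -1.800)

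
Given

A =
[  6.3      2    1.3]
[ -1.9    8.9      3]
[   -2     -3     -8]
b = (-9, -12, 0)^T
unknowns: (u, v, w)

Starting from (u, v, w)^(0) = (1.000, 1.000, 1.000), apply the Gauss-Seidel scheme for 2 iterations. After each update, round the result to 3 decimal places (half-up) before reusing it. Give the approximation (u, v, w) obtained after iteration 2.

(-1.025, -1.997, 1.005)

Iteration 1:
  u = (-9 - (2)·1.000 - (1.3)·1.000) / (6.3) = -1.952
  v = (-12 - (-1.9)·-1.952 - (3)·1.000) / (8.9) = -2.102
  w = (0 - (-2)·-1.952 - (-3)·-2.102) / (-8) = 1.276
Iteration 2:
  u = (-9 - (2)·-2.102 - (1.3)·1.276) / (6.3) = -1.025
  v = (-12 - (-1.9)·-1.025 - (3)·1.276) / (8.9) = -1.997
  w = (0 - (-2)·-1.025 - (-3)·-1.997) / (-8) = 1.005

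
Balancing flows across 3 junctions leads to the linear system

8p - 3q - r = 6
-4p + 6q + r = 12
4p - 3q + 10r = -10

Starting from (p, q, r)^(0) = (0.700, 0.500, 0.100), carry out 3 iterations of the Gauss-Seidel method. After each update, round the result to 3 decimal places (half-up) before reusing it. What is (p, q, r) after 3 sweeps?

(1.864, 3.360, -0.738)

Iteration 1:
  p = (6 - (-3)·0.500 - (-1)·0.100) / (8) = 0.950
  q = (12 - (-4)·0.950 - (1)·0.100) / (6) = 2.617
  r = (-10 - (4)·0.950 - (-3)·2.617) / (10) = -0.595
Iteration 2:
  p = (6 - (-3)·2.617 - (-1)·-0.595) / (8) = 1.657
  q = (12 - (-4)·1.657 - (1)·-0.595) / (6) = 3.204
  r = (-10 - (4)·1.657 - (-3)·3.204) / (10) = -0.702
Iteration 3:
  p = (6 - (-3)·3.204 - (-1)·-0.702) / (8) = 1.864
  q = (12 - (-4)·1.864 - (1)·-0.702) / (6) = 3.360
  r = (-10 - (4)·1.864 - (-3)·3.360) / (10) = -0.738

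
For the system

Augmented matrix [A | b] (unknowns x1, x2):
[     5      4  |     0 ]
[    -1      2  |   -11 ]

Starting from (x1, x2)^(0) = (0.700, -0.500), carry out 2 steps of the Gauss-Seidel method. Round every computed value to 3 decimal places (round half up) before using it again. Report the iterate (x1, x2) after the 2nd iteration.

Iteration 1:
  x1 = (0 - (4)·-0.500) / (5) = 0.400
  x2 = (-11 - (-1)·0.400) / (2) = -5.300
Iteration 2:
  x1 = (0 - (4)·-5.300) / (5) = 4.240
  x2 = (-11 - (-1)·4.240) / (2) = -3.380

(4.240, -3.380)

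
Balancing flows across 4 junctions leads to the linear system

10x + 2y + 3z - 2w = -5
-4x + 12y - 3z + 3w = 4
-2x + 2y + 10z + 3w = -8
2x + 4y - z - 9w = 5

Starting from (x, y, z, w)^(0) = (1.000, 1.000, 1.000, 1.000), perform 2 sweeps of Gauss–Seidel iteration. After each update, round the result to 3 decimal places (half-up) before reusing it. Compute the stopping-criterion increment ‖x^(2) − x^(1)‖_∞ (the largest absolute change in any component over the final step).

0.578

Iteration 1:
  x = (-5 - (2)·1.000 - (3)·1.000 - (-2)·1.000) / (10) = -0.800
  y = (4 - (-4)·-0.800 - (-3)·1.000 - (3)·1.000) / (12) = 0.067
  z = (-8 - (-2)·-0.800 - (2)·0.067 - (3)·1.000) / (10) = -1.273
  w = (5 - (2)·-0.800 - (4)·0.067 - (-1)·-1.273) / (-9) = -0.562
Iteration 2:
  x = (-5 - (2)·0.067 - (3)·-1.273 - (-2)·-0.562) / (10) = -0.244
  y = (4 - (-4)·-0.244 - (-3)·-1.273 - (3)·-0.562) / (12) = 0.074
  z = (-8 - (-2)·-0.244 - (2)·0.074 - (3)·-0.562) / (10) = -0.695
  w = (5 - (2)·-0.244 - (4)·0.074 - (-1)·-0.695) / (-9) = -0.500
Change: (0.556, 0.007, 0.578, 0.062) → max |·| = 0.578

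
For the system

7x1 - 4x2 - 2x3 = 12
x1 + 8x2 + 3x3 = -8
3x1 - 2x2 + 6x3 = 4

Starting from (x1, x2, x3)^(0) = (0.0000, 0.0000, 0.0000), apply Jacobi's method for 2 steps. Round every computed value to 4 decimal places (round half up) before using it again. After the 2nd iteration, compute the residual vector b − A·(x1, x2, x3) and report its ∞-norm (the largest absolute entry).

Iteration 1:
  x1 = (12 - (-4)·0.0000 - (-2)·0.0000) / (7) = 1.7143
  x2 = (-8 - (1)·0.0000 - (3)·0.0000) / (8) = -1.0000
  x3 = (4 - (3)·0.0000 - (-2)·0.0000) / (6) = 0.6667
Iteration 2:
  x1 = (12 - (-4)·-1.0000 - (-2)·0.6667) / (7) = 1.3333
  x2 = (-8 - (1)·1.7143 - (3)·0.6667) / (8) = -1.4643
  x3 = (4 - (3)·1.7143 - (-2)·-1.0000) / (6) = -0.5238
Residual b − A·x = (-4.2379, 3.9525, 0.2143); ∞-norm = 4.2379

4.2379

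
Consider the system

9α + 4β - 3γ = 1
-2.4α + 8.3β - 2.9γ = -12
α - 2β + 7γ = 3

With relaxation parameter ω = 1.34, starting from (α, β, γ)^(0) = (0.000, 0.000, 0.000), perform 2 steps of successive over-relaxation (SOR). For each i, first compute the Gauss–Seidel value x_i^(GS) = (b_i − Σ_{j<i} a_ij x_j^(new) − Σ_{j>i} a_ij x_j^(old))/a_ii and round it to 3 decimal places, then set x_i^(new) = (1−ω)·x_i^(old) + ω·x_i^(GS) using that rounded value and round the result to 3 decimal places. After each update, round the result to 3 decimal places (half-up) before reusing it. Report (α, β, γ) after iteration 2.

Iteration 1:
  α: GS value = (1 - (4)·0.000 - (-3)·0.000) / (9) = 0.111;  α ← (1−ω)·0.000 + ω·0.111 = 0.149
  β: GS value = (-12 - (-2.4)·0.149 - (-2.9)·0.000) / (8.3) = -1.403;  β ← (1−ω)·0.000 + ω·-1.403 = -1.880
  γ: GS value = (3 - (1)·0.149 - (-2)·-1.880) / (7) = -0.130;  γ ← (1−ω)·0.000 + ω·-0.130 = -0.174
Iteration 2:
  α: GS value = (1 - (4)·-1.880 - (-3)·-0.174) / (9) = 0.889;  α ← (1−ω)·0.149 + ω·0.889 = 1.141
  β: GS value = (-12 - (-2.4)·1.141 - (-2.9)·-0.174) / (8.3) = -1.177;  β ← (1−ω)·-1.880 + ω·-1.177 = -0.938
  γ: GS value = (3 - (1)·1.141 - (-2)·-0.938) / (7) = -0.002;  γ ← (1−ω)·-0.174 + ω·-0.002 = 0.056

(1.141, -0.938, 0.056)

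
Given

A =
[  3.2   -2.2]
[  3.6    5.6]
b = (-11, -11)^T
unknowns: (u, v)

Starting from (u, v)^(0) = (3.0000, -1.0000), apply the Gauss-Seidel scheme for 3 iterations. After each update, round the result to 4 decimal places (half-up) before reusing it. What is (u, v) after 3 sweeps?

Iteration 1:
  u = (-11 - (-2.2)·-1.0000) / (3.2) = -4.1250
  v = (-11 - (3.6)·-4.1250) / (5.6) = 0.6875
Iteration 2:
  u = (-11 - (-2.2)·0.6875) / (3.2) = -2.9648
  v = (-11 - (3.6)·-2.9648) / (5.6) = -0.0583
Iteration 3:
  u = (-11 - (-2.2)·-0.0583) / (3.2) = -3.4776
  v = (-11 - (3.6)·-3.4776) / (5.6) = 0.2713

(-3.4776, 0.2713)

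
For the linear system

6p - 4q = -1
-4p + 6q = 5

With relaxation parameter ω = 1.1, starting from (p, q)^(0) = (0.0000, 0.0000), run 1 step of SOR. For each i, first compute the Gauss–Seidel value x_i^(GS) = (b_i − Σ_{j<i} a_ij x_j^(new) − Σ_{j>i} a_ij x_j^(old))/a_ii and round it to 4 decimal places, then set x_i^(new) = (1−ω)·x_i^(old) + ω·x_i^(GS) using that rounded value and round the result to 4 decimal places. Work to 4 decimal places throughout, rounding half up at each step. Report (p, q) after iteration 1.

(-0.1834, 0.7822)

Iteration 1:
  p: GS value = (-1 - (-4)·0.0000) / (6) = -0.1667;  p ← (1−ω)·0.0000 + ω·-0.1667 = -0.1834
  q: GS value = (5 - (-4)·-0.1834) / (6) = 0.7111;  q ← (1−ω)·0.0000 + ω·0.7111 = 0.7822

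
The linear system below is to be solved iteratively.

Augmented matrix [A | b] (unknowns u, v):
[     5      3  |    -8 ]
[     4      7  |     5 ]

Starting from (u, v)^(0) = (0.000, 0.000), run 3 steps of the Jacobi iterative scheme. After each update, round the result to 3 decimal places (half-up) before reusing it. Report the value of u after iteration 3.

Iteration 1:
  u = (-8 - (3)·0.000) / (5) = -1.600
  v = (5 - (4)·0.000) / (7) = 0.714
Iteration 2:
  u = (-8 - (3)·0.714) / (5) = -2.028
  v = (5 - (4)·-1.600) / (7) = 1.629
Iteration 3:
  u = (-8 - (3)·1.629) / (5) = -2.577
  v = (5 - (4)·-2.028) / (7) = 1.873

-2.577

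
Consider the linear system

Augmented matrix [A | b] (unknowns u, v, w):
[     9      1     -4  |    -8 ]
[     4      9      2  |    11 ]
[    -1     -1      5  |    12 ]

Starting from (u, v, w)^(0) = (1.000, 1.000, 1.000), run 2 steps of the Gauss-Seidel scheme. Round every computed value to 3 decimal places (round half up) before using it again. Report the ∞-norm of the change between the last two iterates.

0.657

Iteration 1:
  u = (-8 - (1)·1.000 - (-4)·1.000) / (9) = -0.556
  v = (11 - (4)·-0.556 - (2)·1.000) / (9) = 1.247
  w = (12 - (-1)·-0.556 - (-1)·1.247) / (5) = 2.538
Iteration 2:
  u = (-8 - (1)·1.247 - (-4)·2.538) / (9) = 0.101
  v = (11 - (4)·0.101 - (2)·2.538) / (9) = 0.613
  w = (12 - (-1)·0.101 - (-1)·0.613) / (5) = 2.543
Change: (0.657, -0.634, 0.005) → max |·| = 0.657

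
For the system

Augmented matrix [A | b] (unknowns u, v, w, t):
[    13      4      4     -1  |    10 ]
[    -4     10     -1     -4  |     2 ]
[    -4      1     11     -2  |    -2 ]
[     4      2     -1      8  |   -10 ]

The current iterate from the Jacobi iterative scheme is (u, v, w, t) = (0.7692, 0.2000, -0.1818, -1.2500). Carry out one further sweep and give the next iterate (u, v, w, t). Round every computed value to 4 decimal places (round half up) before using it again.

One sweep:
  u = (10 - (4)·0.2000 - (4)·-0.1818 - (-1)·-1.2500) / (13) = 0.6675
  v = (2 - (-4)·0.7692 - (-1)·-0.1818 - (-4)·-1.2500) / (10) = -0.0105
  w = (-2 - (-4)·0.7692 - (1)·0.2000 - (-2)·-1.2500) / (11) = -0.1476
  t = (-10 - (4)·0.7692 - (2)·0.2000 - (-1)·-0.1818) / (8) = -1.7073

(0.6675, -0.0105, -0.1476, -1.7073)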